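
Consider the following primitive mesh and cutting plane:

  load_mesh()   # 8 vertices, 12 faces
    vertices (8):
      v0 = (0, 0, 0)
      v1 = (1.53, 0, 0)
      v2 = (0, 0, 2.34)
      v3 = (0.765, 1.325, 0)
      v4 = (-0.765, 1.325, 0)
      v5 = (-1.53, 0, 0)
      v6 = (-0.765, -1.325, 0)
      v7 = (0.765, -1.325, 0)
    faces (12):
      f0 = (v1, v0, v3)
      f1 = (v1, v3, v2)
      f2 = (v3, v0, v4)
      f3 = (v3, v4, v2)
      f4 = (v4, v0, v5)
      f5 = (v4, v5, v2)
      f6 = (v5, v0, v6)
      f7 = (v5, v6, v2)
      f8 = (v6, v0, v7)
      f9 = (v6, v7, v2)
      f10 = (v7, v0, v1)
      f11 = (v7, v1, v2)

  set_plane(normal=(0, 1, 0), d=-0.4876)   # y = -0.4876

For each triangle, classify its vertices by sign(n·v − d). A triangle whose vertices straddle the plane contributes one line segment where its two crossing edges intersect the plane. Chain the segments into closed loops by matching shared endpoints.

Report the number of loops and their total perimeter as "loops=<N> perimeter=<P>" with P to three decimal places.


Straddling triangles (6 of 12):
  (v5,v0,v6) [++-] → (-0.28152, -0.4876, 0)–(-1.24848, -0.4876, 0)  len=0.9670
  (v5,v6,v2) [+-+] → (-1.24848, -0.4876, 0)–(-0.28152, -0.4876, 1.47888)  len=1.7669
  (v6,v0,v7) [-+-] → (-0.28152, -0.4876, 0)–(0.28152, -0.4876, 0)  len=0.5630
  (v6,v7,v2) [--+] → (0.28152, -0.4876, 1.47888)–(-0.28152, -0.4876, 1.47888)  len=0.5630
  (v7,v0,v1) [-++] → (0.28152, -0.4876, 0)–(1.24848, -0.4876, 0)  len=0.9670
  (v7,v1,v2) [-++] → (1.24848, -0.4876, 0)–(0.28152, -0.4876, 1.47888)  len=1.7669

Chained into 1 loop(s):
  loop 1: 6 segments, perimeter = 6.5939
Total perimeter = 6.594

loops=1 perimeter=6.594


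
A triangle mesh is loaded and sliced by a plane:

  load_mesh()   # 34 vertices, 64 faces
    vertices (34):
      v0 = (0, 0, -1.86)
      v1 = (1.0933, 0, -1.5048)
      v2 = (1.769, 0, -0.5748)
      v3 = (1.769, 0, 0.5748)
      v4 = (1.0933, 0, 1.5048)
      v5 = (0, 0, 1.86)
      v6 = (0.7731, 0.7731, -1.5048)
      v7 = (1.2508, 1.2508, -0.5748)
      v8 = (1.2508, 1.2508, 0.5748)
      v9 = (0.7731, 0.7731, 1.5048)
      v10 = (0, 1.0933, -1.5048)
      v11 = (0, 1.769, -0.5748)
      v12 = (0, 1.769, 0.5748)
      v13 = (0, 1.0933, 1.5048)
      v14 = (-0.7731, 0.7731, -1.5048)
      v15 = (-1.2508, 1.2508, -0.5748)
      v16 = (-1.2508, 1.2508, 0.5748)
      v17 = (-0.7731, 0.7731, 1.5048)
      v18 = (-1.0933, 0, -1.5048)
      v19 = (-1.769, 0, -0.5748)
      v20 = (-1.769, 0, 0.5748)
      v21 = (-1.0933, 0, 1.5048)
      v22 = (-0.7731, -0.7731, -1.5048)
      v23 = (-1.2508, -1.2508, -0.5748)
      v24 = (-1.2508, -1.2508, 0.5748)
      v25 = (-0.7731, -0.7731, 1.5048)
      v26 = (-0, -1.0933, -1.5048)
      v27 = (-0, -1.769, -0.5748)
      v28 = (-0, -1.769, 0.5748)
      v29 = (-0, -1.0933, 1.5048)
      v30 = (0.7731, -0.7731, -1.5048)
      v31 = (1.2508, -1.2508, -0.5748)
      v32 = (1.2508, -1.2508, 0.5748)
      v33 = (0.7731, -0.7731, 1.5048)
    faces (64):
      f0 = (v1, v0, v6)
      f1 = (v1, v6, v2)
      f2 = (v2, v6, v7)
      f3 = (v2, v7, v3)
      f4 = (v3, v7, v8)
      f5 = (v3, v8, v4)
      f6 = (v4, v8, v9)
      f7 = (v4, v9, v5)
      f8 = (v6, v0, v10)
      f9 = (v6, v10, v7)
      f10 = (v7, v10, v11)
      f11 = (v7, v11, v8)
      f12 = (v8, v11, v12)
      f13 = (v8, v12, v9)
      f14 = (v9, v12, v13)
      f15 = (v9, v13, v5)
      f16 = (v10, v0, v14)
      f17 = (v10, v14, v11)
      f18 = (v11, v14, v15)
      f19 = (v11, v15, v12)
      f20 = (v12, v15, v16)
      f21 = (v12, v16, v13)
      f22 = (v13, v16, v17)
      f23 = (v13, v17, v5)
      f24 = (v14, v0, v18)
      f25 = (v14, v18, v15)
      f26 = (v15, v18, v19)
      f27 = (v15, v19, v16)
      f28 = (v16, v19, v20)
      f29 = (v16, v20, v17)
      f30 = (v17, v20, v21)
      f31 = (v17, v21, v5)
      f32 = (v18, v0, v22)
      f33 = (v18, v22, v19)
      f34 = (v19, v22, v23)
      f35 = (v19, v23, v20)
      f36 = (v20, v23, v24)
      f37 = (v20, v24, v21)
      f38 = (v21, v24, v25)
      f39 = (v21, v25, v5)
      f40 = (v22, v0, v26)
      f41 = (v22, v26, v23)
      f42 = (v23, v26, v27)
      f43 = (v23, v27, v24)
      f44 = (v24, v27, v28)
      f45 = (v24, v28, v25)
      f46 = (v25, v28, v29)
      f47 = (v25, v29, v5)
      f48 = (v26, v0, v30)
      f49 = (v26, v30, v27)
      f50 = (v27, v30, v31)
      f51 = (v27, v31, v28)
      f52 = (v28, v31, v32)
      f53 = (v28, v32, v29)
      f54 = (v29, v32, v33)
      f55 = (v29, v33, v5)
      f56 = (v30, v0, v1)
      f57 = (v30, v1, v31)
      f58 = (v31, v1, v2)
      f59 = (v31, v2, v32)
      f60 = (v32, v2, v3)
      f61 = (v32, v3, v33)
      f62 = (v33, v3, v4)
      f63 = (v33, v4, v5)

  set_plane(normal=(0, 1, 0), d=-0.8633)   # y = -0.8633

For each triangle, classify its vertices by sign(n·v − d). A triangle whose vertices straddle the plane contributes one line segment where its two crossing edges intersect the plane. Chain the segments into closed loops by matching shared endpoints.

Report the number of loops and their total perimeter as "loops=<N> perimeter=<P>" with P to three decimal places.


Straddling triangles (20 of 64):
  (v19,v22,v23) [++-] → (-0.8633, -0.8633, -1.3292)–(-1.41134, -0.8633, -0.5748)  len=0.9324
  (v19,v23,v20) [+-+] → (-1.41134, -0.8633, -0.5748)–(-1.41134, -0.8633, -0.218652)  len=0.3561
  (v20,v23,v24) [+--] → (-1.41134, -0.8633, -0.218652)–(-1.41134, -0.8633, 0.5748)  len=0.7935
  (v20,v24,v21) [+-+] → (-1.41134, -0.8633, 0.5748)–(-1.20201, -0.8633, 0.862916)  len=0.3561
  (v21,v24,v25) [+-+] → (-1.20201, -0.8633, 0.862916)–(-0.8633, -0.8633, 1.3292)  len=0.5763
  (v22,v0,v26) [++-] → (0, -0.8633, -1.57952)–(-0.555319, -0.8633, -1.5048)  len=0.5603
  (v22,v26,v23) [+--] → (-0.555319, -0.8633, -1.5048)–(-0.8633, -0.8633, -1.3292)  len=0.3545
  (v24,v28,v25) [--+] → (-0.703079, -0.8633, 1.42057)–(-0.8633, -0.8633, 1.3292)  len=0.1844
  (v25,v28,v29) [+--] → (-0.703079, -0.8633, 1.42057)–(-0.555319, -0.8633, 1.5048)  len=0.1701
  (v25,v29,v5) [+-+] → (-0.555319, -0.8633, 1.5048)–(0, -0.8633, 1.57952)  len=0.5603
  (v26,v0,v30) [-++] → (0, -0.8633, -1.57952)–(0.555319, -0.8633, -1.5048)  len=0.5603
  (v26,v30,v27) [-+-] → (0.555319, -0.8633, -1.5048)–(0.703079, -0.8633, -1.42057)  len=0.1701
  (v27,v30,v31) [-+-] → (0.703079, -0.8633, -1.42057)–(0.8633, -0.8633, -1.3292)  len=0.1844
  (v29,v32,v33) [--+] → (0.8633, -0.8633, 1.3292)–(0.555319, -0.8633, 1.5048)  len=0.3545
  (v29,v33,v5) [-++] → (0.555319, -0.8633, 1.5048)–(0, -0.8633, 1.57952)  len=0.5603
  (v30,v1,v31) [++-] → (1.20201, -0.8633, -0.862916)–(0.8633, -0.8633, -1.3292)  len=0.5763
  (v31,v1,v2) [-++] → (1.20201, -0.8633, -0.862916)–(1.41134, -0.8633, -0.5748)  len=0.3561
  (v31,v2,v32) [-+-] → (1.41134, -0.8633, -0.5748)–(1.41134, -0.8633, 0.218652)  len=0.7935
  (v32,v2,v3) [-++] → (1.41134, -0.8633, 0.218652)–(1.41134, -0.8633, 0.5748)  len=0.3561
  (v32,v3,v33) [-++] → (1.41134, -0.8633, 0.5748)–(0.8633, -0.8633, 1.3292)  len=0.9324

Chained into 1 loop(s):
  loop 1: 20 segments, perimeter = 9.6884
Total perimeter = 9.688

loops=1 perimeter=9.688


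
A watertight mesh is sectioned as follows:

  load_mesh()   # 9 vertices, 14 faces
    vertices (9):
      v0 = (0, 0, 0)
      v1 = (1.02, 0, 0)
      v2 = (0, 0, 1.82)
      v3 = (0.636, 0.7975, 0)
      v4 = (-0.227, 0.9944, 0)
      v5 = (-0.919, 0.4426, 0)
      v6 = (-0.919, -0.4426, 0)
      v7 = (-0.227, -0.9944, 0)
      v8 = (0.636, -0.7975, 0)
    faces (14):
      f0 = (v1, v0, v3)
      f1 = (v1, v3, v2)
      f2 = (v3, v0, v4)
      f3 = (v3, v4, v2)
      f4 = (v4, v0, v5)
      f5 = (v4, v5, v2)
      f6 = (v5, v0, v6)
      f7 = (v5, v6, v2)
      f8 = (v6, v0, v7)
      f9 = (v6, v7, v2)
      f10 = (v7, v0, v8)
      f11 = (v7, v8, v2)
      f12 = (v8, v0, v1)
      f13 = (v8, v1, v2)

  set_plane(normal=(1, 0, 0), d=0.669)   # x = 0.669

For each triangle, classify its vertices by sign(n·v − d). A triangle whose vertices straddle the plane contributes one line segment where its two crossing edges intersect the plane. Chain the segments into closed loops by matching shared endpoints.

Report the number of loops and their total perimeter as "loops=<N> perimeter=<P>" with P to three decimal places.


Straddling triangles (4 of 14):
  (v1,v0,v3) [+--] → (0.669, 0, 0)–(0.669, 0.728965, 0)  len=0.7290
  (v1,v3,v2) [+--] → (0.669, 0.728965, 0)–(0.669, 0, 0.626294)  len=0.9611
  (v8,v0,v1) [--+] → (0.669, 0, 0)–(0.669, -0.728965, 0)  len=0.7290
  (v8,v1,v2) [-+-] → (0.669, -0.728965, 0)–(0.669, 0, 0.626294)  len=0.9611

Chained into 1 loop(s):
  loop 1: 4 segments, perimeter = 3.3800
Total perimeter = 3.380

loops=1 perimeter=3.380


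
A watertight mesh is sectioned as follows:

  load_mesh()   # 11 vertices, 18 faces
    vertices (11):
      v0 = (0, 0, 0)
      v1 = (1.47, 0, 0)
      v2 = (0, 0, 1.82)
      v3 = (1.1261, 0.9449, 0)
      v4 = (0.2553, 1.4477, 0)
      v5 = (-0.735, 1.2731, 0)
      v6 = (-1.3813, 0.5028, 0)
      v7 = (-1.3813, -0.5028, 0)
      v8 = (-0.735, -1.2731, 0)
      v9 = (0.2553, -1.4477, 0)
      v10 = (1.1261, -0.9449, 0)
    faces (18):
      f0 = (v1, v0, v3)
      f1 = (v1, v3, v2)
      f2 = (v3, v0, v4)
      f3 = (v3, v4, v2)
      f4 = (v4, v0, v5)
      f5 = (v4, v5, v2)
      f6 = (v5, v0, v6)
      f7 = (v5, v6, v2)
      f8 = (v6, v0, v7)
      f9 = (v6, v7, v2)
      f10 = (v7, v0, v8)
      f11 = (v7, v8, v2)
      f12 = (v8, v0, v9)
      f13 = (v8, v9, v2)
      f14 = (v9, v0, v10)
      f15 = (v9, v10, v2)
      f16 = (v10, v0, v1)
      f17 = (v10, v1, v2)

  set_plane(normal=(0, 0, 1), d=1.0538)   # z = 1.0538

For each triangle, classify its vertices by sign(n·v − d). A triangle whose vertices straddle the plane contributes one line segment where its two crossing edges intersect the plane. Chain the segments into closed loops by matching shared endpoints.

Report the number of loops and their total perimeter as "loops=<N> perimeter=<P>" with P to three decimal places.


Straddling triangles (9 of 18):
  (v1,v3,v2) [--+] → (0.474076, 0.397793, 1.0538)–(0.618854, 0, 1.0538)  len=0.4233
  (v3,v4,v2) [--+] → (0.107478, 0.609466, 1.0538)–(0.474076, 0.397793, 1.0538)  len=0.4233
  (v4,v5,v2) [--+] → (-0.309427, 0.535961, 1.0538)–(0.107478, 0.609466, 1.0538)  len=0.4233
  (v5,v6,v2) [--+] → (-0.581512, 0.211673, 1.0538)–(-0.309427, 0.535961, 1.0538)  len=0.4233
  (v6,v7,v2) [--+] → (-0.581512, -0.211673, 1.0538)–(-0.581512, 0.211673, 1.0538)  len=0.4233
  (v7,v8,v2) [--+] → (-0.309427, -0.535961, 1.0538)–(-0.581512, -0.211673, 1.0538)  len=0.4233
  (v8,v9,v2) [--+] → (0.107478, -0.609466, 1.0538)–(-0.309427, -0.535961, 1.0538)  len=0.4233
  (v9,v10,v2) [--+] → (0.474076, -0.397793, 1.0538)–(0.107478, -0.609466, 1.0538)  len=0.4233
  (v10,v1,v2) [--+] → (0.618854, 0, 1.0538)–(0.474076, -0.397793, 1.0538)  len=0.4233

Chained into 1 loop(s):
  loop 1: 9 segments, perimeter = 3.8099
Total perimeter = 3.810

loops=1 perimeter=3.810


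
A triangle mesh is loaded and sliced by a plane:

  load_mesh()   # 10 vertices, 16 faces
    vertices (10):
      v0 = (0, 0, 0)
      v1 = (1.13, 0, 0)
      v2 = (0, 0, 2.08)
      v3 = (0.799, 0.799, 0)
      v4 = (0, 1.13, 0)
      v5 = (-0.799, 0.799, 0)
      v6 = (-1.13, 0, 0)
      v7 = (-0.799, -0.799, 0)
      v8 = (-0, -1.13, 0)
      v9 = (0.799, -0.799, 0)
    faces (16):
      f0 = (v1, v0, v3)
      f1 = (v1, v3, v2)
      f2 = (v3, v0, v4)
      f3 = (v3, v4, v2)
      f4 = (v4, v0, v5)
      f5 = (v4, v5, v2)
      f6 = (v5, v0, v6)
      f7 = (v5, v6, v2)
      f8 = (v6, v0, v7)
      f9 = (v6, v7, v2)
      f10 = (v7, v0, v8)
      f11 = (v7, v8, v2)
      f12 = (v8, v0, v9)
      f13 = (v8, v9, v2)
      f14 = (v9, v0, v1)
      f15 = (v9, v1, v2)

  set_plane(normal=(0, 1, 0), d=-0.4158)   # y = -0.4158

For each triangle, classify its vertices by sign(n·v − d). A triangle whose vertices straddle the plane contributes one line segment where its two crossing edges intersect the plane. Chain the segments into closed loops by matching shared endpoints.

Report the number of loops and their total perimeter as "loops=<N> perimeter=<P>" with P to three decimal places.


loops=1 perimeter=5.232

Straddling triangles (8 of 16):
  (v6,v0,v7) [++-] → (-0.4158, -0.4158, 0)–(-0.957747, -0.4158, 0)  len=0.5419
  (v6,v7,v2) [+-+] → (-0.957747, -0.4158, 0)–(-0.4158, -0.4158, 0.997567)  len=1.1353
  (v7,v0,v8) [-+-] → (-0.4158, -0.4158, 0)–(0, -0.4158, 0)  len=0.4158
  (v7,v8,v2) [--+] → (0, -0.4158, 1.31463)–(-0.4158, -0.4158, 0.997567)  len=0.5229
  (v8,v0,v9) [-+-] → (0, -0.4158, 0)–(0.4158, -0.4158, 0)  len=0.4158
  (v8,v9,v2) [--+] → (0.4158, -0.4158, 0.997567)–(0, -0.4158, 1.31463)  len=0.5229
  (v9,v0,v1) [-++] → (0.4158, -0.4158, 0)–(0.957747, -0.4158, 0)  len=0.5419
  (v9,v1,v2) [-++] → (0.957747, -0.4158, 0)–(0.4158, -0.4158, 0.997567)  len=1.1353

Chained into 1 loop(s):
  loop 1: 8 segments, perimeter = 5.2318
Total perimeter = 5.232


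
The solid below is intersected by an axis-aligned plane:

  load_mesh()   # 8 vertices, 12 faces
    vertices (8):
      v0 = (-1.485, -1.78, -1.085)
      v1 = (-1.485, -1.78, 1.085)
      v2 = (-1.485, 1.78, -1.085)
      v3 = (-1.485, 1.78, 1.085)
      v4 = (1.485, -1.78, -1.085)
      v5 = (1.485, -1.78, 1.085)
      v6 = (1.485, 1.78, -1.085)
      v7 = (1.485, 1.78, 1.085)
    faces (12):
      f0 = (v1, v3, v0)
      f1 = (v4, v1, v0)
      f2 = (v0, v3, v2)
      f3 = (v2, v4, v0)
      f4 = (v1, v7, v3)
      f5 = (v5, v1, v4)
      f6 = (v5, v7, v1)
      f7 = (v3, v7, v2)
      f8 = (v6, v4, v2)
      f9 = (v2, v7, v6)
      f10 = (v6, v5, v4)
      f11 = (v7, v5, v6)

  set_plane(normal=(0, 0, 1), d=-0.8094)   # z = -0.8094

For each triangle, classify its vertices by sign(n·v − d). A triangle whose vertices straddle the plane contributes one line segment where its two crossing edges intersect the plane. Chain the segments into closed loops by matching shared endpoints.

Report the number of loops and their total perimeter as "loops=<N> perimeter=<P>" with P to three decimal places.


Straddling triangles (8 of 12):
  (v1,v3,v0) [++-] → (-1.485, -1.32786, -0.8094)–(-1.485, -1.78, -0.8094)  len=0.4521
  (v4,v1,v0) [-+-] → (1.1078, -1.78, -0.8094)–(-1.485, -1.78, -0.8094)  len=2.5928
  (v0,v3,v2) [-+-] → (-1.485, -1.32786, -0.8094)–(-1.485, 1.78, -0.8094)  len=3.1079
  (v5,v1,v4) [++-] → (1.1078, -1.78, -0.8094)–(1.485, -1.78, -0.8094)  len=0.3772
  (v3,v7,v2) [++-] → (-1.1078, 1.78, -0.8094)–(-1.485, 1.78, -0.8094)  len=0.3772
  (v2,v7,v6) [-+-] → (-1.1078, 1.78, -0.8094)–(1.485, 1.78, -0.8094)  len=2.5928
  (v6,v5,v4) [-+-] → (1.485, 1.32786, -0.8094)–(1.485, -1.78, -0.8094)  len=3.1079
  (v7,v5,v6) [++-] → (1.485, 1.32786, -0.8094)–(1.485, 1.78, -0.8094)  len=0.4521

Chained into 1 loop(s):
  loop 1: 8 segments, perimeter = 13.0600
Total perimeter = 13.060

loops=1 perimeter=13.060


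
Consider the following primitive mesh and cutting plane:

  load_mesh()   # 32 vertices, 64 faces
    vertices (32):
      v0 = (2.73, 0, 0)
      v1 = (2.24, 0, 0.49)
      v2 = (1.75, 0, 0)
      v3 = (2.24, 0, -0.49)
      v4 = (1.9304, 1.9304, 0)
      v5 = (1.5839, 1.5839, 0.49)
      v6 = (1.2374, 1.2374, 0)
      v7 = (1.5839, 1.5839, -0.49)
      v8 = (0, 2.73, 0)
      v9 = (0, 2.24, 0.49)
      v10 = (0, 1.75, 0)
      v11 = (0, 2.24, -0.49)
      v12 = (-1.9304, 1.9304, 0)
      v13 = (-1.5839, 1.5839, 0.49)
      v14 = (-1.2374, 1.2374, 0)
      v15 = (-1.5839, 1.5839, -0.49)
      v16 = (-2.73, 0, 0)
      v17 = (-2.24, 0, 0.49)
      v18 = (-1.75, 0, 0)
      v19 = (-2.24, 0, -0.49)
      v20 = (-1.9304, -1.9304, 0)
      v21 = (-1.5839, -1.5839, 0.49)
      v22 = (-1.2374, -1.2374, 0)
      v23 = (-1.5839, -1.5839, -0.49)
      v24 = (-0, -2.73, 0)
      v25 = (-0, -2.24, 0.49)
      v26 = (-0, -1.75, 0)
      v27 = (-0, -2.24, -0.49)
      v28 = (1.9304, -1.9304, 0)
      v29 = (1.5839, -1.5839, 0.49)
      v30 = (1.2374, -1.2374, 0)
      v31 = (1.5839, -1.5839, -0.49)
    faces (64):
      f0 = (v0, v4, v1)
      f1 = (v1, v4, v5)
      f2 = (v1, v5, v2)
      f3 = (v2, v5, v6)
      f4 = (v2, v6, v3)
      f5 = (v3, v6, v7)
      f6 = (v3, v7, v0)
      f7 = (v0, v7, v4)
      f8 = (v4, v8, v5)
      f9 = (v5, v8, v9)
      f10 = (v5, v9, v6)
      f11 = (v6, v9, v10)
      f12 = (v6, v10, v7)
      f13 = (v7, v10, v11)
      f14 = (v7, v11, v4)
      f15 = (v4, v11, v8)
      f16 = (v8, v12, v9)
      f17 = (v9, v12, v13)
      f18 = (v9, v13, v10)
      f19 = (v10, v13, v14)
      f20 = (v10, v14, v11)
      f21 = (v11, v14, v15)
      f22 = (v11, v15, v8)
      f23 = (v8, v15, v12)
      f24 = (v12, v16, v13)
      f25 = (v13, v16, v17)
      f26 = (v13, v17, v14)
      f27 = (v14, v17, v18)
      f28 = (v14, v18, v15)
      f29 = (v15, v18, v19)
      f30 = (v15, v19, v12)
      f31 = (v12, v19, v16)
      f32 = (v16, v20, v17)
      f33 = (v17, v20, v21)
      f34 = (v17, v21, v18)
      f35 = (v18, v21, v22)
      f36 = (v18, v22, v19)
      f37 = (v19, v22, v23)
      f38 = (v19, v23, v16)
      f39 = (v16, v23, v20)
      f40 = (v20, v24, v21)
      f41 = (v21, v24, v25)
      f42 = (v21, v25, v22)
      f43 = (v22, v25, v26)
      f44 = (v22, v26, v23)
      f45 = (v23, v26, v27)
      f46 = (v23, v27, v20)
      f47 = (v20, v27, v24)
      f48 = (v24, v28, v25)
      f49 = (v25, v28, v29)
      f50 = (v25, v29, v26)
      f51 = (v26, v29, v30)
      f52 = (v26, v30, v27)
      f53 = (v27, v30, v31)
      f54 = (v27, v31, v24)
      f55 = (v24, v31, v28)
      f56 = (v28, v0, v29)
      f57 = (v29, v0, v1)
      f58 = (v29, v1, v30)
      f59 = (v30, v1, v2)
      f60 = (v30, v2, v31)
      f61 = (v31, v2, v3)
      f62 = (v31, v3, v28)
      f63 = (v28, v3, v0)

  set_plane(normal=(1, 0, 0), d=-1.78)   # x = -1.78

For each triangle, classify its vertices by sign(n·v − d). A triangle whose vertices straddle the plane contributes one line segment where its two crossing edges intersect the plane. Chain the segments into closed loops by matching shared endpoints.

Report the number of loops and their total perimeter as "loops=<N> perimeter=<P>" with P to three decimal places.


loops=1 perimeter=8.910

Straddling triangles (18 of 64):
  (v8,v12,v9) [+-+] → (-1.78, 1.9927, 0)–(-1.78, 1.95452, 0.0381765)  len=0.0540
  (v9,v12,v13) [+-+] → (-1.78, 1.95452, 0.0381765)–(-1.78, 1.78, 0.212687)  len=0.2468
  (v8,v15,v12) [++-] → (-1.78, 1.78, -0.212687)–(-1.78, 1.9927, 0)  len=0.3008
  (v12,v16,v13) [--+] → (-1.78, 1.31289, 0.40616)–(-1.78, 1.78, 0.212687)  len=0.5056
  (v13,v16,v17) [+--] → (-1.78, 1.31289, 0.40616)–(-1.78, 1.11049, 0.49)  len=0.2191
  (v13,v17,v14) [+-+] → (-1.78, 1.11049, 0.49)–(-1.78, 0.567728, 0.265185)  len=0.5875
  (v14,v17,v18) [+-+] → (-1.78, 0.567728, 0.265185)–(-1.78, 0, 0.03)  len=0.6145
  (v15,v18,v19) [++-] → (-1.78, 0, -0.03)–(-1.78, 1.11049, -0.49)  len=1.2020
  (v15,v19,v12) [+--] → (-1.78, 1.11049, -0.49)–(-1.78, 1.78, -0.212687)  len=0.7247
  (v17,v20,v21) [--+] → (-1.78, -1.78, 0.212687)–(-1.78, -1.11049, 0.49)  len=0.7247
  (v17,v21,v18) [-++] → (-1.78, -1.11049, 0.49)–(-1.78, 0, 0.03)  len=1.2020
  (v18,v22,v19) [++-] → (-1.78, -0.567728, -0.265185)–(-1.78, 0, -0.03)  len=0.6145
  (v19,v22,v23) [-++] → (-1.78, -0.567728, -0.265185)–(-1.78, -1.11049, -0.49)  len=0.5875
  (v19,v23,v16) [-+-] → (-1.78, -1.11049, -0.49)–(-1.78, -1.31289, -0.40616)  len=0.2191
  (v16,v23,v20) [-+-] → (-1.78, -1.31289, -0.40616)–(-1.78, -1.78, -0.212687)  len=0.5056
  (v20,v24,v21) [-++] → (-1.78, -1.9927, 0)–(-1.78, -1.78, 0.212687)  len=0.3008
  (v23,v27,v20) [++-] → (-1.78, -1.95452, -0.0381765)–(-1.78, -1.78, -0.212687)  len=0.2468
  (v20,v27,v24) [-++] → (-1.78, -1.95452, -0.0381765)–(-1.78, -1.9927, 0)  len=0.0540

Chained into 1 loop(s):
  loop 1: 18 segments, perimeter = 8.9098
Total perimeter = 8.910


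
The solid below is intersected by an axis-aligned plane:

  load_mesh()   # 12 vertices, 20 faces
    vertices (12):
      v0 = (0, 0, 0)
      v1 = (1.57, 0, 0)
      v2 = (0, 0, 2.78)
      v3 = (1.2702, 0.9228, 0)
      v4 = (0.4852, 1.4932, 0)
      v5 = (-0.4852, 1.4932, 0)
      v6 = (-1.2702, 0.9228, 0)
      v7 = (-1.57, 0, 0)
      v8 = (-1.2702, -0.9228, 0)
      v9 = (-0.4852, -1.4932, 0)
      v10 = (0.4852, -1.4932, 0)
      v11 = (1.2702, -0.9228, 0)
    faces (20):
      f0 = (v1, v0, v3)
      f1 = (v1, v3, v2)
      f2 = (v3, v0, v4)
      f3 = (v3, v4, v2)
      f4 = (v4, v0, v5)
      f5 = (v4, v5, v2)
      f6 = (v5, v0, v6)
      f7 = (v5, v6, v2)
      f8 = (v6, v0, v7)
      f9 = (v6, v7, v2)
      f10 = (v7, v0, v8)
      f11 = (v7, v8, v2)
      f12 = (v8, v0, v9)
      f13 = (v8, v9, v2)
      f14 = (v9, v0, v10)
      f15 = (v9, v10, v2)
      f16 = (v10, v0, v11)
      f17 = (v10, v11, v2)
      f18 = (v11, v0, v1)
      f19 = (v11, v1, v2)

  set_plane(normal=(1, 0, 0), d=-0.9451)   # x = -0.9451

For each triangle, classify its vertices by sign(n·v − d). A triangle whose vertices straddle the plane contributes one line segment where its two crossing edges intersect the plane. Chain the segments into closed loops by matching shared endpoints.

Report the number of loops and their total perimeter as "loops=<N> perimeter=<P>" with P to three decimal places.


loops=1 perimeter=5.610

Straddling triangles (8 of 20):
  (v5,v0,v6) [++-] → (-0.9451, 0.686615, 0)–(-0.9451, 1.15903, 0)  len=0.4724
  (v5,v6,v2) [+-+] → (-0.9451, 1.15903, 0)–(-0.9451, 0.686615, 0.711524)  len=0.8541
  (v6,v0,v7) [-+-] → (-0.9451, 0.686615, 0)–(-0.9451, 0, 0)  len=0.6866
  (v6,v7,v2) [--+] → (-0.9451, 0, 1.10651)–(-0.9451, 0.686615, 0.711524)  len=0.7921
  (v7,v0,v8) [-+-] → (-0.9451, 0, 0)–(-0.9451, -0.686615, 0)  len=0.6866
  (v7,v8,v2) [--+] → (-0.9451, -0.686615, 0.711524)–(-0.9451, 0, 1.10651)  len=0.7921
  (v8,v0,v9) [-++] → (-0.9451, -0.686615, 0)–(-0.9451, -1.15903, 0)  len=0.4724
  (v8,v9,v2) [-++] → (-0.9451, -1.15903, 0)–(-0.9451, -0.686615, 0.711524)  len=0.8541

Chained into 1 loop(s):
  loop 1: 8 segments, perimeter = 5.6104
Total perimeter = 5.610


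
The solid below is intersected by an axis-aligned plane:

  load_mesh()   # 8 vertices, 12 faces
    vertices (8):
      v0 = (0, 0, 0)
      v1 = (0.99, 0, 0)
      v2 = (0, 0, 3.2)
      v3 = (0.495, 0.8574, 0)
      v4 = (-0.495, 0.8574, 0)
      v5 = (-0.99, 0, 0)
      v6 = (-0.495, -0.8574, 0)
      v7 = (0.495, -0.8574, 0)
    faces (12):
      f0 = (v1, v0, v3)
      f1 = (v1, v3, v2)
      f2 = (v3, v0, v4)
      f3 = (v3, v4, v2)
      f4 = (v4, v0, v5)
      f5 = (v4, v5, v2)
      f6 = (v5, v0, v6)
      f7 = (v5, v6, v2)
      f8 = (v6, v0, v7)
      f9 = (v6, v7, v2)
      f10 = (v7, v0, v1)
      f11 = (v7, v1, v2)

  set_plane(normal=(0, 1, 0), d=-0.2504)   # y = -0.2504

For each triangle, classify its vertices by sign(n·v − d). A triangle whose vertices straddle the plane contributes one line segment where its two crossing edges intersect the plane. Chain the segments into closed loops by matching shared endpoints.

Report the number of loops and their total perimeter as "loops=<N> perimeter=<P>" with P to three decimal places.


loops=1 perimeter=6.723

Straddling triangles (6 of 12):
  (v5,v0,v6) [++-] → (-0.144563, -0.2504, 0)–(-0.845437, -0.2504, 0)  len=0.7009
  (v5,v6,v2) [+-+] → (-0.845437, -0.2504, 0)–(-0.144563, -0.2504, 2.26545)  len=2.3714
  (v6,v0,v7) [-+-] → (-0.144563, -0.2504, 0)–(0.144563, -0.2504, 0)  len=0.2891
  (v6,v7,v2) [--+] → (0.144563, -0.2504, 2.26545)–(-0.144563, -0.2504, 2.26545)  len=0.2891
  (v7,v0,v1) [-++] → (0.144563, -0.2504, 0)–(0.845437, -0.2504, 0)  len=0.7009
  (v7,v1,v2) [-++] → (0.845437, -0.2504, 0)–(0.144563, -0.2504, 2.26545)  len=2.3714

Chained into 1 loop(s):
  loop 1: 6 segments, perimeter = 6.7228
Total perimeter = 6.723


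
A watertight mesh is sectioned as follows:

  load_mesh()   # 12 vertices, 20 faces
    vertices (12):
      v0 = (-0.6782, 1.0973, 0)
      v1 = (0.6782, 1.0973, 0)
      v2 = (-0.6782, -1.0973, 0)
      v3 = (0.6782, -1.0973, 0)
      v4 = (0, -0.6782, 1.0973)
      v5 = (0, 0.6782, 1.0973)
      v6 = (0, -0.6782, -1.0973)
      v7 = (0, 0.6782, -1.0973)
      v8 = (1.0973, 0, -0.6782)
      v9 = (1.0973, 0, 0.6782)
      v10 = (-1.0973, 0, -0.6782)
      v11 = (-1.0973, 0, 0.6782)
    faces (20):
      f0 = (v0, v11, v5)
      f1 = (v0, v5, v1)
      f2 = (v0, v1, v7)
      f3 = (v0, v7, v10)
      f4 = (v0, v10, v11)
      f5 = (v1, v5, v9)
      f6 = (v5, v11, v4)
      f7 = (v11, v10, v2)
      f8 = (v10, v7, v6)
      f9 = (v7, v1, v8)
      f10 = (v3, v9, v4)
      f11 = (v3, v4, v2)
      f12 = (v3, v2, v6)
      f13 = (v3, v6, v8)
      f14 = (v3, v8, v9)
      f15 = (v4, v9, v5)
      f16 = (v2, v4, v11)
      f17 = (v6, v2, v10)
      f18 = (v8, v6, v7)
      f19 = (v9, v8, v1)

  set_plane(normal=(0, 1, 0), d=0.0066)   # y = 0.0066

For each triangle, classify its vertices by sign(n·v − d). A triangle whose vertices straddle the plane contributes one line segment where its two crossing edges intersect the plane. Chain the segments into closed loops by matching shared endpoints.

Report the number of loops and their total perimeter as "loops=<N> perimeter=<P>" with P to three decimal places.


Straddling triangles (10 of 20):
  (v0,v11,v5) [+-+] → (-1.09478, 0.0066, 0.674121)–(-1.08662, 0.0066, 0.682279)  len=0.0115
  (v0,v7,v10) [++-] → (-1.08662, 0.0066, -0.682279)–(-1.09478, 0.0066, -0.674121)  len=0.0115
  (v0,v10,v11) [+--] → (-1.09478, 0.0066, -0.674121)–(-1.09478, 0.0066, 0.674121)  len=1.3482
  (v1,v5,v9) [++-] → (1.08662, 0.0066, 0.682279)–(1.09478, 0.0066, 0.674121)  len=0.0115
  (v5,v11,v4) [+--] → (-1.08662, 0.0066, 0.682279)–(0, 0.0066, 1.0973)  len=1.1632
  (v10,v7,v6) [-+-] → (-1.08662, 0.0066, -0.682279)–(0, 0.0066, -1.0973)  len=1.1632
  (v7,v1,v8) [++-] → (1.09478, 0.0066, -0.674121)–(1.08662, 0.0066, -0.682279)  len=0.0115
  (v4,v9,v5) [--+] → (1.08662, 0.0066, 0.682279)–(0, 0.0066, 1.0973)  len=1.1632
  (v8,v6,v7) [--+] → (0, 0.0066, -1.0973)–(1.08662, 0.0066, -0.682279)  len=1.1632
  (v9,v8,v1) [--+] → (1.09478, 0.0066, -0.674121)–(1.09478, 0.0066, 0.674121)  len=1.3482

Chained into 1 loop(s):
  loop 1: 10 segments, perimeter = 7.3954
Total perimeter = 7.395

loops=1 perimeter=7.395


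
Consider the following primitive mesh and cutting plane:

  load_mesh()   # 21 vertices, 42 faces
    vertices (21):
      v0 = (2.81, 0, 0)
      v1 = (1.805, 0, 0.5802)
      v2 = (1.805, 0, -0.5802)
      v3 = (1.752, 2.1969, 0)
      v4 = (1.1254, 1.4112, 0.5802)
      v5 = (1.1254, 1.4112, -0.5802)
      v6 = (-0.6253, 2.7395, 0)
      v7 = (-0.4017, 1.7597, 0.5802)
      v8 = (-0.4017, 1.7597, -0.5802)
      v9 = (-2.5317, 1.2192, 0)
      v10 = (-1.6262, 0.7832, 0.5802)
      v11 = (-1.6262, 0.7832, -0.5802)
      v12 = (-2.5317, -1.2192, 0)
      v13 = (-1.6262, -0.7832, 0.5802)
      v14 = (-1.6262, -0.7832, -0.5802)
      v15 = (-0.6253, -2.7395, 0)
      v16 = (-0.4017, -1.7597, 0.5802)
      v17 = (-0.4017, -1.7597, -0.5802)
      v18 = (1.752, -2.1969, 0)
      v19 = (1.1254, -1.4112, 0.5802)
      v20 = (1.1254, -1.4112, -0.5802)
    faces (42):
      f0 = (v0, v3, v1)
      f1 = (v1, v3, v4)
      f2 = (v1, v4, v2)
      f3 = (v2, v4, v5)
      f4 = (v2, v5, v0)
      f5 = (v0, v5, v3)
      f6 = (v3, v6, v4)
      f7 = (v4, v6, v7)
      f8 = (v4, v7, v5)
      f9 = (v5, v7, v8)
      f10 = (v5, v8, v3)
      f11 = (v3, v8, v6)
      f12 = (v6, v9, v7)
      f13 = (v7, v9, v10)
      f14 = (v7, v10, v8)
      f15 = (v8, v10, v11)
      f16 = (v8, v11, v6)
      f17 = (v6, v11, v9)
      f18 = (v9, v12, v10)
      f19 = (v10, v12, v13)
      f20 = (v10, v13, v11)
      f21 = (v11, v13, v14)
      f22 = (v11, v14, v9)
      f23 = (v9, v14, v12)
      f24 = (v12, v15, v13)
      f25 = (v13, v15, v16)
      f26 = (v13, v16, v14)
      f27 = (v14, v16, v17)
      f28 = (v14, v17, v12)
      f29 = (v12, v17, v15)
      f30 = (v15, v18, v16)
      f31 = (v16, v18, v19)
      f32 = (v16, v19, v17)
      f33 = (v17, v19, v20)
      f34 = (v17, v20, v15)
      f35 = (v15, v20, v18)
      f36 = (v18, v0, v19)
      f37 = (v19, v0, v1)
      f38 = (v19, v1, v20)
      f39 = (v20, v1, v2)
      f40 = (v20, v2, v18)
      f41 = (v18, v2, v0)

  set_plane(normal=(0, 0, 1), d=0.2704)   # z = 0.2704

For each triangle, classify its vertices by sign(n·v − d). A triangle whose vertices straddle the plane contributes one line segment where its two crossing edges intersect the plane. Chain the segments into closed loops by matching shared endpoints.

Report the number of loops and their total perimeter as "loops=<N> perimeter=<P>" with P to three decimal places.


Straddling triangles (28 of 42):
  (v0,v3,v1) [--+] → (1.7767, 1.17304, 0.2704)–(2.34162, 0, 0.2704)  len=1.3020
  (v1,v3,v4) [+-+] → (1.7767, 1.17304, 0.2704)–(1.45998, 1.83073, 0.2704)  len=0.7300
  (v1,v4,v2) [++-] → (1.30684, 1.03444, 0.2704)–(1.805, 0, 0.2704)  len=1.1481
  (v2,v4,v5) [-+-] → (1.30684, 1.03444, 0.2704)–(1.1254, 1.4112, 0.2704)  len=0.4182
  (v3,v6,v4) [--+] → (0.190607, 2.12045, 0.2704)–(1.45998, 1.83073, 0.2704)  len=1.3020
  (v4,v6,v7) [+-+] → (0.190607, 2.12045, 0.2704)–(-0.521092, 2.28287, 0.2704)  len=0.7300
  (v4,v7,v5) [++-] → (0.00600043, 1.66666, 0.2704)–(1.1254, 1.4112, 0.2704)  len=1.1482
  (v5,v7,v8) [-+-] → (0.00600043, 1.66666, 0.2704)–(-0.4017, 1.7597, 0.2704)  len=0.4182
  (v6,v9,v7) [--+] → (-1.53902, 1.4711, 0.2704)–(-0.521092, 2.28287, 0.2704)  len=1.3020
  (v7,v9,v10) [+-+] → (-1.53902, 1.4711, 0.2704)–(-2.1097, 1.016, 0.2704)  len=0.7299
  (v7,v10,v8) [++-] → (-1.29929, 1.0439, 0.2704)–(-0.4017, 1.7597, 0.2704)  len=1.1481
  (v8,v10,v11) [-+-] → (-1.29929, 1.0439, 0.2704)–(-1.6262, 0.7832, 0.2704)  len=0.4181
  (v9,v12,v10) [--+] → (-2.1097, -0.285989, 0.2704)–(-2.1097, 1.016, 0.2704)  len=1.3020
  (v10,v12,v13) [+-+] → (-2.1097, -0.285989, 0.2704)–(-2.1097, -1.016, 0.2704)  len=0.7300
  (v10,v13,v11) [++-] → (-1.6262, -0.365007, 0.2704)–(-1.6262, 0.7832, 0.2704)  len=1.1482
  (v11,v13,v14) [-+-] → (-1.6262, -0.365007, 0.2704)–(-1.6262, -0.7832, 0.2704)  len=0.4182
  (v12,v15,v13) [--+] → (-1.09177, -1.82777, 0.2704)–(-2.1097, -1.016, 0.2704)  len=1.3020
  (v13,v15,v16) [+-+] → (-1.09177, -1.82777, 0.2704)–(-0.521092, -2.28287, 0.2704)  len=0.7299
  (v13,v16,v14) [++-] → (-0.728613, -1.499, 0.2704)–(-1.6262, -0.7832, 0.2704)  len=1.1481
  (v14,v16,v17) [-+-] → (-0.728613, -1.499, 0.2704)–(-0.4017, -1.7597, 0.2704)  len=0.4181
  (v15,v18,v16) [--+] → (0.748276, -1.99314, 0.2704)–(-0.521092, -2.28287, 0.2704)  len=1.3020
  (v16,v18,v19) [+-+] → (0.748276, -1.99314, 0.2704)–(1.45998, -1.83073, 0.2704)  len=0.7300
  (v16,v19,v17) [++-] → (0.7177, -1.50424, 0.2704)–(-0.4017, -1.7597, 0.2704)  len=1.1482
  (v17,v19,v20) [-+-] → (0.7177, -1.50424, 0.2704)–(1.1254, -1.4112, 0.2704)  len=0.4182
  (v18,v0,v19) [--+] → (2.0249, -0.657684, 0.2704)–(1.45998, -1.83073, 0.2704)  len=1.3020
  (v19,v0,v1) [+-+] → (2.0249, -0.657684, 0.2704)–(2.34162, 0, 0.2704)  len=0.7300
  (v19,v1,v20) [++-] → (1.62356, -0.376758, 0.2704)–(1.1254, -1.4112, 0.2704)  len=1.1481
  (v20,v1,v2) [-+-] → (1.62356, -0.376758, 0.2704)–(1.805, 0, 0.2704)  len=0.4182

Chained into 2 loop(s):
  loop 1: 14 segments, perimeter = 14.2237
  loop 2: 14 segments, perimeter = 10.9641
Total perimeter = 25.188

loops=2 perimeter=25.188


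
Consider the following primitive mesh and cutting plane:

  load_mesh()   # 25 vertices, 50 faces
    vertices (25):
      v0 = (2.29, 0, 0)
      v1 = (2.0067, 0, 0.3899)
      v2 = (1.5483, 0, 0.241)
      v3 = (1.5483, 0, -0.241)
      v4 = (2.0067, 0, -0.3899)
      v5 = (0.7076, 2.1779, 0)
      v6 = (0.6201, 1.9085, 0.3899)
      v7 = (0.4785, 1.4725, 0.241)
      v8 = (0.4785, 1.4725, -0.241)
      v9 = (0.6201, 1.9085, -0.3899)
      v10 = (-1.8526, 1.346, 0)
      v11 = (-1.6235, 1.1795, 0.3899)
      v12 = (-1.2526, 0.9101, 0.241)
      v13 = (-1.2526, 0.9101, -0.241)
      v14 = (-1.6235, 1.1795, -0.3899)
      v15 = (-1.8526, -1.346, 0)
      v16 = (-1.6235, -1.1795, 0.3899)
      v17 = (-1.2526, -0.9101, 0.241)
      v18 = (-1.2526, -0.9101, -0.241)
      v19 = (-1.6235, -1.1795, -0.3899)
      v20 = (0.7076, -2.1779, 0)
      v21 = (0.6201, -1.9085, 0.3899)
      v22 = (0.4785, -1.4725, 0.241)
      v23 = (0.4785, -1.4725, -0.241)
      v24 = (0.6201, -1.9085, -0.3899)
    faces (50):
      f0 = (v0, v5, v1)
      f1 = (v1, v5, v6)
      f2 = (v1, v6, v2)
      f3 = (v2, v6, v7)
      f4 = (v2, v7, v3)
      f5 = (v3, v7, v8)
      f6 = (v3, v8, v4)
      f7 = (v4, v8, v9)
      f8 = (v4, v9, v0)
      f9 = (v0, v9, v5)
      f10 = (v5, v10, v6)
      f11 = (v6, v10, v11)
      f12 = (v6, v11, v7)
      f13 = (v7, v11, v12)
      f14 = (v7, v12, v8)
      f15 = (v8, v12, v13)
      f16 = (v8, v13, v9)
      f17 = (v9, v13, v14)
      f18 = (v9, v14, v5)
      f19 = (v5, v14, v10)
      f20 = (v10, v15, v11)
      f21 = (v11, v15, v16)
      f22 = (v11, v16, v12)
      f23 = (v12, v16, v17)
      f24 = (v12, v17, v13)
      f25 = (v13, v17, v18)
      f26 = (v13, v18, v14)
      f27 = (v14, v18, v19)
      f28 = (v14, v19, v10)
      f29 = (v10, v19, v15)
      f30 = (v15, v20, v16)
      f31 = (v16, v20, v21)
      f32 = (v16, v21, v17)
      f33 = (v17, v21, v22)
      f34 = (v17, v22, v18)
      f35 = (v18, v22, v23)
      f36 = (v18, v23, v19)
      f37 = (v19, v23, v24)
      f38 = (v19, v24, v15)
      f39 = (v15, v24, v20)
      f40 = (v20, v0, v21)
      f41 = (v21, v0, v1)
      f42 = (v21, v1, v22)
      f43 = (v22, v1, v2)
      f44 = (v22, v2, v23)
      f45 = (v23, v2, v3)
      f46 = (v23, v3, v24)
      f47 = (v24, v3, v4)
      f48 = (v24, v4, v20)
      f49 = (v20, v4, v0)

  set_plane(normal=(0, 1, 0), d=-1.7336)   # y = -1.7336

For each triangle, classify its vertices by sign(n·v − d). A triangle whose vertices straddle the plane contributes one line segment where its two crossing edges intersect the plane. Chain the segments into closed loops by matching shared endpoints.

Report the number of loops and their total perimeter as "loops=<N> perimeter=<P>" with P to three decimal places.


loops=1 perimeter=3.996

Straddling triangles (14 of 50):
  (v15,v20,v16) [+-+] → (-0.659748, -1.7336, 0)–(-0.329768, -1.7336, 0.17351)  len=0.3728
  (v16,v20,v21) [+--] → (-0.329768, -1.7336, 0.17351)–(0.0818207, -1.7336, 0.3899)  len=0.4650
  (v16,v21,v17) [+-+] → (0.0818207, -1.7336, 0.3899)–(0.29204, -1.7336, 0.363816)  len=0.2118
  (v17,v21,v22) [+-+] → (0.29204, -1.7336, 0.363816)–(0.563298, -1.7336, 0.330169)  len=0.2733
  (v19,v23,v24) [++-] → (0.563298, -1.7336, -0.330169)–(0.0818207, -1.7336, -0.3899)  len=0.4852
  (v19,v24,v15) [+-+] → (0.0818207, -1.7336, -0.3899)–(-0.148745, -1.7336, -0.268667)  len=0.2605
  (v15,v24,v20) [+--] → (-0.148745, -1.7336, -0.268667)–(-0.659748, -1.7336, 0)  len=0.5773
  (v20,v0,v21) [-+-] → (1.03042, -1.7336, 0)–(0.773134, -1.7336, 0.354169)  len=0.4378
  (v21,v0,v1) [-++] → (0.773134, -1.7336, 0.354169)–(0.747172, -1.7336, 0.3899)  len=0.0442
  (v21,v1,v22) [-++] → (0.747172, -1.7336, 0.3899)–(0.563298, -1.7336, 0.330169)  len=0.1933
  (v23,v3,v24) [++-] → (0.705163, -1.7336, -0.376254)–(0.563298, -1.7336, -0.330169)  len=0.1492
  (v24,v3,v4) [-++] → (0.705163, -1.7336, -0.376254)–(0.747172, -1.7336, -0.3899)  len=0.0442
  (v24,v4,v20) [-+-] → (0.747172, -1.7336, -0.3899)–(0.972621, -1.7336, -0.0795411)  len=0.3836
  (v20,v4,v0) [-++] → (0.972621, -1.7336, -0.0795411)–(1.03042, -1.7336, 0)  len=0.0983

Chained into 1 loop(s):
  loop 1: 14 segments, perimeter = 3.9965
Total perimeter = 3.996


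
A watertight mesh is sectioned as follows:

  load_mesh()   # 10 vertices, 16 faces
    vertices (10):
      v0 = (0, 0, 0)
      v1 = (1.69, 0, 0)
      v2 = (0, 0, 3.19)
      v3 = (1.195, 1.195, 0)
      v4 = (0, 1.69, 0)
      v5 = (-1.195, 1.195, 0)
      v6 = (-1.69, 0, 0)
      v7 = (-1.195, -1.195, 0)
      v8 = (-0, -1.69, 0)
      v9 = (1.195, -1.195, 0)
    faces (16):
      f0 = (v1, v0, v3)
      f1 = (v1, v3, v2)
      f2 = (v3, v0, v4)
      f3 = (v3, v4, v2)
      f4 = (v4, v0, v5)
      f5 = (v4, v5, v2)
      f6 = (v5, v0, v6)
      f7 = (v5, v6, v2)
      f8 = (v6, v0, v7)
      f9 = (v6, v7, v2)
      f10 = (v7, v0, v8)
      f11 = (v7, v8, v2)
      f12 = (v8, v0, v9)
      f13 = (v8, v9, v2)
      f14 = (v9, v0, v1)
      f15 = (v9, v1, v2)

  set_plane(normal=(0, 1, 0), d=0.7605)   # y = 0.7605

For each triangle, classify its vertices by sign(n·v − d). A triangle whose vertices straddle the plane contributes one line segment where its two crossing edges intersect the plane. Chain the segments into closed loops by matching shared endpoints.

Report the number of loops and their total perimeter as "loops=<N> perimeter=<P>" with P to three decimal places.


loops=1 perimeter=7.306

Straddling triangles (8 of 16):
  (v1,v0,v3) [--+] → (0.7605, 0.7605, 0)–(1.37498, 0.7605, 0)  len=0.6145
  (v1,v3,v2) [-+-] → (1.37498, 0.7605, 0)–(0.7605, 0.7605, 1.15988)  len=1.3126
  (v3,v0,v4) [+-+] → (0.7605, 0.7605, 0)–(0, 0.7605, 0)  len=0.7605
  (v3,v4,v2) [++-] → (0, 0.7605, 1.7545)–(0.7605, 0.7605, 1.15988)  len=0.9654
  (v4,v0,v5) [+-+] → (0, 0.7605, 0)–(-0.7605, 0.7605, 0)  len=0.7605
  (v4,v5,v2) [++-] → (-0.7605, 0.7605, 1.15988)–(0, 0.7605, 1.7545)  len=0.9654
  (v5,v0,v6) [+--] → (-0.7605, 0.7605, 0)–(-1.37498, 0.7605, 0)  len=0.6145
  (v5,v6,v2) [+--] → (-1.37498, 0.7605, 0)–(-0.7605, 0.7605, 1.15988)  len=1.3126

Chained into 1 loop(s):
  loop 1: 8 segments, perimeter = 7.3059
Total perimeter = 7.306


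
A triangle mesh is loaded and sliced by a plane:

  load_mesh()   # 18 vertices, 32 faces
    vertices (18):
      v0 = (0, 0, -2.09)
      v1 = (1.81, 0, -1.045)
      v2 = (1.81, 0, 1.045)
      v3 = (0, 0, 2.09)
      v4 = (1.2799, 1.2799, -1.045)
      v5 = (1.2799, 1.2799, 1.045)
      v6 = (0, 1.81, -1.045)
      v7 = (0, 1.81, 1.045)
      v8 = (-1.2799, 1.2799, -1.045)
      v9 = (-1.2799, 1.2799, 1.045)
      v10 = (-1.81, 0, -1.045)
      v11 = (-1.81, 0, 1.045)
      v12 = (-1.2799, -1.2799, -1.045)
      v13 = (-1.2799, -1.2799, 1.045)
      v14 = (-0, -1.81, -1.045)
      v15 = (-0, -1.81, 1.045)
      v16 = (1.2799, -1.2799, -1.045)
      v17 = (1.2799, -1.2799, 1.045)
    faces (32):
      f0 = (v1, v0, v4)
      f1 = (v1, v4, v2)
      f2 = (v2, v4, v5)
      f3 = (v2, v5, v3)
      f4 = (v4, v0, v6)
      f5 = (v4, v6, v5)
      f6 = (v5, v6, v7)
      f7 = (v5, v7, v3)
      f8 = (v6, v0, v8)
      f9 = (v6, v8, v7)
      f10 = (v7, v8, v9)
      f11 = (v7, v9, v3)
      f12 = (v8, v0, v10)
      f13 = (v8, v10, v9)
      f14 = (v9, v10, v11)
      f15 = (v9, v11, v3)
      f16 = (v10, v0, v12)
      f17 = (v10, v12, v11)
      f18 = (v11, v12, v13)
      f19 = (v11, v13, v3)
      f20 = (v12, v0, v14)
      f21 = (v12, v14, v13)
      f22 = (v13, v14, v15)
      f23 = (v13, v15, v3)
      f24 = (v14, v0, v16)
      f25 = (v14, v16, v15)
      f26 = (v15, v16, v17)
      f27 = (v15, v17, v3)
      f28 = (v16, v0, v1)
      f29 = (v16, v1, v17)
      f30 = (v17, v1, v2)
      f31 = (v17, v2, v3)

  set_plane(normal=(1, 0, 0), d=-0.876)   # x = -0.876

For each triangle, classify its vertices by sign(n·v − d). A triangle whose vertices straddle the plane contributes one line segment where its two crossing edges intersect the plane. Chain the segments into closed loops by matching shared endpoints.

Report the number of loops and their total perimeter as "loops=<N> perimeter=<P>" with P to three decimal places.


loops=1 perimeter=10.421

Straddling triangles (12 of 32):
  (v6,v0,v8) [++-] → (-0.876, 0.876, -1.37477)–(-0.876, 1.44718, -1.045)  len=0.6595
  (v6,v8,v7) [+-+] → (-0.876, 1.44718, -1.045)–(-0.876, 1.44718, -0.385456)  len=0.6595
  (v7,v8,v9) [+--] → (-0.876, 1.44718, -0.385456)–(-0.876, 1.44718, 1.045)  len=1.4305
  (v7,v9,v3) [+-+] → (-0.876, 1.44718, 1.045)–(-0.876, 0.876, 1.37477)  len=0.6595
  (v8,v0,v10) [-+-] → (-0.876, 0.876, -1.37477)–(-0.876, 0, -1.58424)  len=0.9007
  (v9,v11,v3) [--+] → (-0.876, 0, 1.58424)–(-0.876, 0.876, 1.37477)  len=0.9007
  (v10,v0,v12) [-+-] → (-0.876, 0, -1.58424)–(-0.876, -0.876, -1.37477)  len=0.9007
  (v11,v13,v3) [--+] → (-0.876, -0.876, 1.37477)–(-0.876, 0, 1.58424)  len=0.9007
  (v12,v0,v14) [-++] → (-0.876, -0.876, -1.37477)–(-0.876, -1.44718, -1.045)  len=0.6595
  (v12,v14,v13) [-+-] → (-0.876, -1.44718, -1.045)–(-0.876, -1.44718, 0.385456)  len=1.4305
  (v13,v14,v15) [-++] → (-0.876, -1.44718, 0.385456)–(-0.876, -1.44718, 1.045)  len=0.6595
  (v13,v15,v3) [-++] → (-0.876, -1.44718, 1.045)–(-0.876, -0.876, 1.37477)  len=0.6595

Chained into 1 loop(s):
  loop 1: 12 segments, perimeter = 10.4210
Total perimeter = 10.421
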